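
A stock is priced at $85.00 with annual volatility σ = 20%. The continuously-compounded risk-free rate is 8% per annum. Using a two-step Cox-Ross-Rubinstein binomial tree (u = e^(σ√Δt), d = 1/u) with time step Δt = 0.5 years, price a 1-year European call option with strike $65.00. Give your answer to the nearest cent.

CRR parameters: u = e^(σ√Δt) = e^(0.2·√0.5) = 1.1519, d = 1/u = 0.8681
Per-period rate: rΔt = 0.08·0.5 = 0.04, so R = e^0.04 = 1.0408
Risk-neutral probability p = (e^0.04 − 0.8681)/(1.1519 − 0.8681) = 0.1727/0.2838 = 0.6085
Terminal stock prices: S_uu = 112.8, S_ud = 85, S_dd = 64.06
Terminal payoffs (S − K): max(47.79, 0) = 47.79, max(20, 0) = 20, max(-0.9407, 0) = 0
Node u (S = 97.91): V_u = e^(−0.04)·[0.6085·47.7862 + 0.3915·20.0000] = 35.4610
Node d (S = 73.79): V_d = e^(−0.04)·[0.6085·20.0000 + 0.3915·0.0000] = 11.6930
Node 0 (S = 85): V_0 = e^(−0.04)·[0.6085·35.4610 + 0.3915·11.6930] = 25.1305

$25.13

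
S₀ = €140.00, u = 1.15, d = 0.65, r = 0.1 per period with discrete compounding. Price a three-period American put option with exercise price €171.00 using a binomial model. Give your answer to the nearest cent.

Risk-neutral probability p = (1 + 0.1 − 0.65)/(1.15 − 0.65) = 0.4500/0.5000 = 0.9000
Terminal stock prices: S_uuu = 212.9, S_uud = 120.3, S_udd = 68.02, S_ddd = 38.45
Terminal payoffs (K − S): max(-41.92, 0) = 0, max(50.65, 0) = 50.65, max(103, 0) = 103, max(132.6, 0) = 132.6
Node uu (S = 185.1): continuation = 1/1.1·[0.9000·0.0000 + 0.1000·50.6525] = 4.6048; exercise value = 0.0000 ≤ continuation, so V_uu = 4.6048
Node ud (S = 104.7): continuation = 1/1.1·[0.9000·50.6525 + 0.1000·102.9775] = 50.8045; exercise value = 66.3500 > continuation, so V_ud = 66.3500 (exercise)
Node dd (S = 59.15): continuation = 1/1.1·[0.9000·102.9775 + 0.1000·132.5525] = 96.3045; exercise value = 111.8500 > continuation, so V_dd = 111.8500 (exercise)
Node u (S = 161): continuation = 1/1.1·[0.9000·4.6048 + 0.1000·66.3500] = 9.7994; exercise value = 10.0000 > continuation, so V_u = 10.0000 (exercise)
Node d (S = 91): continuation = 1/1.1·[0.9000·66.3500 + 0.1000·111.8500] = 64.4545; exercise value = 80.0000 > continuation, so V_d = 80.0000 (exercise)
Node 0 (S = 140): continuation = 1/1.1·[0.9000·10.0000 + 0.1000·80.0000] = 15.4545; exercise value = 31.0000 > continuation, so V_0 = 31.0000 (exercise)

€31.00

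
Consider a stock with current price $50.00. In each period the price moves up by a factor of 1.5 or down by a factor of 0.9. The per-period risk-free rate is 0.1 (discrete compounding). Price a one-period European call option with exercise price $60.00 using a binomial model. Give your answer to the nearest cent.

$4.55

Risk-neutral probability p = (1 + 0.1 − 0.9)/(1.5 − 0.9) = 0.2000/0.6000 = 0.3333
Terminal stock prices: S_u = 75, S_d = 45
Terminal payoffs (S − K): max(15, 0) = 15, max(-15, 0) = 0
Node 0 (S = 50): V_0 = 1/1.1·[0.3333·15.0000 + 0.6667·0.0000] = 4.5455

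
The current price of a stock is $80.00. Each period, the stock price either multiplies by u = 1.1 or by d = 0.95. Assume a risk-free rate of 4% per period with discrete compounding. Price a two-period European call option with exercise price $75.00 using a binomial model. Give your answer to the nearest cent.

Risk-neutral probability p = (1 + 0.04 − 0.95)/(1.1 − 0.95) = 0.0900/0.1500 = 0.6000
Terminal stock prices: S_uu = 96.8, S_ud = 83.6, S_dd = 72.2
Terminal payoffs (S − K): max(21.8, 0) = 21.8, max(8.6, 0) = 8.6, max(-2.8, 0) = 0
Node u (S = 88): V_u = 1/1.04·[0.6000·21.8000 + 0.4000·8.6000] = 15.8846
Node d (S = 76): V_d = 1/1.04·[0.6000·8.6000 + 0.4000·0.0000] = 4.9615
Node 0 (S = 80): V_0 = 1/1.04·[0.6000·15.8846 + 0.4000·4.9615] = 11.0725

$11.07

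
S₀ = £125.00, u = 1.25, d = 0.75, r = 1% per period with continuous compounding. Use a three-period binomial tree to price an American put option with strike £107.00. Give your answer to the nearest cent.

£12.72

Risk-neutral probability p = (e^0.01 − 0.75)/(1.25 − 0.75) = 0.2601/0.5000 = 0.5201
Terminal stock prices: S_uuu = 244.1, S_uud = 146.5, S_udd = 87.89, S_ddd = 52.73
Terminal payoffs (K − S): max(-137.1, 0) = 0, max(-39.48, 0) = 0, max(19.11, 0) = 19.11, max(54.27, 0) = 54.27
Node uu (S = 195.3): continuation = e^(−0.01)·[0.5201·0.0000 + 0.4799·0.0000] = 0.0000; exercise value = 0.0000 ≤ continuation, so V_uu = 0.0000
Node ud (S = 117.2): continuation = e^(−0.01)·[0.5201·0.0000 + 0.4799·19.1094] = 9.0793; exercise value = 0.0000 ≤ continuation, so V_ud = 9.0793
Node dd (S = 70.31): continuation = e^(−0.01)·[0.5201·19.1094 + 0.4799·54.2656] = 35.6228; exercise value = 36.6875 > continuation, so V_dd = 36.6875 (exercise)
Node u (S = 156.2): continuation = e^(−0.01)·[0.5201·0.0000 + 0.4799·9.0793] = 4.3138; exercise value = 0.0000 ≤ continuation, so V_u = 4.3138
Node d (S = 93.75): continuation = e^(−0.01)·[0.5201·9.0793 + 0.4799·36.6875] = 22.1063; exercise value = 13.2500 ≤ continuation, so V_d = 22.1063
Node 0 (S = 125): continuation = e^(−0.01)·[0.5201·4.3138 + 0.4799·22.1063] = 12.7245; exercise value = 0.0000 ≤ continuation, so V_0 = 12.7245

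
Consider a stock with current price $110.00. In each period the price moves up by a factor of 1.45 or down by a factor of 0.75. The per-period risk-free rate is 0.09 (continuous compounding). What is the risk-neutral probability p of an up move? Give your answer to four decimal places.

p = 0.4917

Risk-neutral probability p = (e^0.09 − 0.75)/(1.45 − 0.75) = 0.3442/0.7000 = 0.4917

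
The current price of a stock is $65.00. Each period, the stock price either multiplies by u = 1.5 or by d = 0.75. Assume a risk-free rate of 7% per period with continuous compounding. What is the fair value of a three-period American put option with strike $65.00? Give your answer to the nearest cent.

Risk-neutral probability p = (e^0.07 − 0.75)/(1.5 − 0.75) = 0.3225/0.7500 = 0.4300
Terminal stock prices: S_uuu = 219.4, S_uud = 109.7, S_udd = 54.84, S_ddd = 27.42
Terminal payoffs (K − S): max(-154.4, 0) = 0, max(-44.69, 0) = 0, max(10.16, 0) = 10.16, max(37.58, 0) = 37.58
Node uu (S = 146.2): continuation = e^(−0.07)·[0.4300·0.0000 + 0.5700·0.0000] = 0.0000; exercise value = 0.0000 ≤ continuation, so V_uu = 0.0000
Node ud (S = 73.12): continuation = e^(−0.07)·[0.4300·0.0000 + 0.5700·10.1562] = 5.3976; exercise value = 0.0000 ≤ continuation, so V_ud = 5.3976
Node dd (S = 36.56): continuation = e^(−0.07)·[0.4300·10.1562 + 0.5700·37.5781] = 24.0431; exercise value = 28.4375 > continuation, so V_dd = 28.4375 (exercise)
Node u (S = 97.5): continuation = e^(−0.07)·[0.4300·0.0000 + 0.5700·5.3976] = 2.8686; exercise value = 0.0000 ≤ continuation, so V_u = 2.8686
Node d (S = 48.75): continuation = e^(−0.07)·[0.4300·5.3976 + 0.5700·28.4375] = 17.2773; exercise value = 16.2500 ≤ continuation, so V_d = 17.2773
Node 0 (S = 65): continuation = e^(−0.07)·[0.4300·2.8686 + 0.5700·17.2773] = 10.3322; exercise value = 0.0000 ≤ continuation, so V_0 = 10.3322

$10.33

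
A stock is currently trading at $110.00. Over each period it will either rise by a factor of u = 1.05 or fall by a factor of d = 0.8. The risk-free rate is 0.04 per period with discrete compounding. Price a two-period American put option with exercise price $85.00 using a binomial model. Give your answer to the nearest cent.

Risk-neutral probability p = (1 + 0.04 − 0.8)/(1.05 − 0.8) = 0.2400/0.2500 = 0.9600
Terminal stock prices: S_uu = 121.3, S_ud = 92.4, S_dd = 70.4
Terminal payoffs (K − S): max(-36.28, 0) = 0, max(-7.4, 0) = 0, max(14.6, 0) = 14.6
Node u (S = 115.5): continuation = 1/1.04·[0.9600·0.0000 + 0.0400·0.0000] = 0.0000; exercise value = 0.0000 ≤ continuation, so V_u = 0.0000
Node d (S = 88): continuation = 1/1.04·[0.9600·0.0000 + 0.0400·14.6000] = 0.5615; exercise value = 0.0000 ≤ continuation, so V_d = 0.5615
Node 0 (S = 110): continuation = 1/1.04·[0.9600·0.0000 + 0.0400·0.5615] = 0.0216; exercise value = 0.0000 ≤ continuation, so V_0 = 0.0216

$0.02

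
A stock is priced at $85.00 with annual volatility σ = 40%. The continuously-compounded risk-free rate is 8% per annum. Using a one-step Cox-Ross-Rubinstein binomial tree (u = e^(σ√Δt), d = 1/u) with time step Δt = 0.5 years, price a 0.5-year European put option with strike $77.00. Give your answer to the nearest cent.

CRR parameters: u = e^(σ√Δt) = e^(0.4·√0.5) = 1.3269, d = 1/u = 0.7536
Per-period rate: rΔt = 0.08·0.5 = 0.04, so R = e^0.04 = 1.0408
Risk-neutral probability p = (e^0.04 − 0.7536)/(1.3269 − 0.7536) = 0.2872/0.5733 = 0.5009
Terminal stock prices: S_u = 112.8, S_d = 64.06
Terminal payoffs (K − S): max(-35.79, 0) = 0, max(12.94, 0) = 12.94
Node 0 (S = 85): V_0 = e^(−0.04)·[0.5009·0.0000 + 0.4991·12.9407] = 6.2049

$6.20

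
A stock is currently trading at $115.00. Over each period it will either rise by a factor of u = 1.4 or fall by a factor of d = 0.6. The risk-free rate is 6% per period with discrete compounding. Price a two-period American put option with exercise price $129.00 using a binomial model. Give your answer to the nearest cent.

$31.10

Risk-neutral probability p = (1 + 0.06 − 0.6)/(1.4 − 0.6) = 0.4600/0.8000 = 0.5750
Terminal stock prices: S_uu = 225.4, S_ud = 96.6, S_dd = 41.4
Terminal payoffs (K − S): max(-96.4, 0) = 0, max(32.4, 0) = 32.4, max(87.6, 0) = 87.6
Node u (S = 161): continuation = 1/1.06·[0.5750·0.0000 + 0.4250·32.4000] = 12.9906; exercise value = 0.0000 ≤ continuation, so V_u = 12.9906
Node d (S = 69): continuation = 1/1.06·[0.5750·32.4000 + 0.4250·87.6000] = 52.6981; exercise value = 60.0000 > continuation, so V_d = 60.0000 (exercise)
Node 0 (S = 115): continuation = 1/1.06·[0.5750·12.9906 + 0.4250·60.0000] = 31.1034; exercise value = 14.0000 ≤ continuation, so V_0 = 31.1034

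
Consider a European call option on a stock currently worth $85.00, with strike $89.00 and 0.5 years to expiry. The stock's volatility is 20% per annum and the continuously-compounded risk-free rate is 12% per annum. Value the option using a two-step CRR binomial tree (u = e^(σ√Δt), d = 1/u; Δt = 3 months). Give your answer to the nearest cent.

$5.49

CRR parameters: u = e^(σ√Δt) = e^(0.2·√0.25) = 1.1052, d = 1/u = 0.9048
Per-period rate: rΔt = 0.12·0.25 = 0.03, so R = e^0.03 = 1.0305
Risk-neutral probability p = (e^0.03 − 0.9048)/(1.1052 − 0.9048) = 0.1256/0.2003 = 0.6270
Terminal stock prices: S_uu = 103.8, S_ud = 85, S_dd = 69.59
Terminal payoffs (S − K): max(14.82, 0) = 14.82, max(-4, 0) = 0, max(-19.41, 0) = 0
Node u (S = 93.94): V_u = e^(−0.03)·[0.6270·14.8192 + 0.3730·0.0000] = 9.0176
Node d (S = 76.91): V_d = e^(−0.03)·[0.6270·0.0000 + 0.3730·0.0000] = 0.0000
Node 0 (S = 85): V_0 = e^(−0.03)·[0.6270·9.0176 + 0.3730·0.0000] = 5.4873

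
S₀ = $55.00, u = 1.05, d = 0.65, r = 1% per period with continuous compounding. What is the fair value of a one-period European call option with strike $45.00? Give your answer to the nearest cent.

Risk-neutral probability p = (e^0.01 − 0.65)/(1.05 − 0.65) = 0.3601/0.4000 = 0.9001
Terminal stock prices: S_u = 57.75, S_d = 35.75
Terminal payoffs (S − K): max(12.75, 0) = 12.75, max(-9.25, 0) = 0
Node 0 (S = 55): V_0 = e^(−0.01)·[0.9001·12.7500 + 0.0999·0.0000] = 11.3624

$11.36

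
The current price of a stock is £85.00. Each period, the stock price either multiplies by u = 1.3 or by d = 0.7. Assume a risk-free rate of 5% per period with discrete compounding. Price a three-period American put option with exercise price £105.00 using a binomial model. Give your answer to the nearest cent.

£24.70

Risk-neutral probability p = (1 + 0.05 − 0.7)/(1.3 − 0.7) = 0.3500/0.6000 = 0.5833
Terminal stock prices: S_uuu = 186.7, S_uud = 100.6, S_udd = 54.14, S_ddd = 29.15
Terminal payoffs (K − S): max(-81.75, 0) = 0, max(4.445, 0) = 4.445, max(50.86, 0) = 50.86, max(75.84, 0) = 75.84
Node uu (S = 143.7): continuation = 1/1.05·[0.5833·0.0000 + 0.4167·4.4450] = 1.7639; exercise value = 0.0000 ≤ continuation, so V_uu = 1.7639
Node ud (S = 77.35): continuation = 1/1.05·[0.5833·4.4450 + 0.4167·50.8550] = 22.6500; exercise value = 27.6500 > continuation, so V_ud = 27.6500 (exercise)
Node dd (S = 41.65): continuation = 1/1.05·[0.5833·50.8550 + 0.4167·75.8450] = 58.3500; exercise value = 63.3500 > continuation, so V_dd = 63.3500 (exercise)
Node u (S = 110.5): continuation = 1/1.05·[0.5833·1.7639 + 0.4167·27.6500] = 11.9522; exercise value = 0.0000 ≤ continuation, so V_u = 11.9522
Node d (S = 59.5): continuation = 1/1.05·[0.5833·27.6500 + 0.4167·63.3500] = 40.5000; exercise value = 45.5000 > continuation, so V_d = 45.5000 (exercise)
Node 0 (S = 85): continuation = 1/1.05·[0.5833·11.9522 + 0.4167·45.5000] = 24.6956; exercise value = 20.0000 ≤ continuation, so V_0 = 24.6956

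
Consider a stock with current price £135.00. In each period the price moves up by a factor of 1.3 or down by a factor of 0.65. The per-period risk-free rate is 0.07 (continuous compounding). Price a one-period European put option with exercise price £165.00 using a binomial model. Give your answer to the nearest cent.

Risk-neutral probability p = (e^0.07 − 0.65)/(1.3 − 0.65) = 0.4225/0.6500 = 0.6500
Terminal stock prices: S_u = 175.5, S_d = 87.75
Terminal payoffs (K − S): max(-10.5, 0) = 0, max(77.25, 0) = 77.25
Node 0 (S = 135): V_0 = e^(−0.07)·[0.6500·0.0000 + 0.3500·77.2500] = 25.2087

£25.21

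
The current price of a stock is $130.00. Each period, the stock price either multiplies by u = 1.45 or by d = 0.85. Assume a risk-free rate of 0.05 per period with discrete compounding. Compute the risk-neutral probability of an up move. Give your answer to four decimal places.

Risk-neutral probability p = (1 + 0.05 − 0.85)/(1.45 − 0.85) = 0.2000/0.6000 = 0.3333

p = 0.3333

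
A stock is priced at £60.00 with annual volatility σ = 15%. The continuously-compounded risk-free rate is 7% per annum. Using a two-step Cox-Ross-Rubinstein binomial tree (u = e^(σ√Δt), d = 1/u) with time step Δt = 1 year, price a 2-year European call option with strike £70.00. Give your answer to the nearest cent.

£4.73

CRR parameters: u = e^(σ√Δt) = e^(0.15·√1) = 1.1618, d = 1/u = 0.8607
Per-period rate: rΔt = 0.07·1 = 0.07, so R = e^0.07 = 1.0725
Risk-neutral probability p = (e^0.07 − 0.8607)/(1.1618 − 0.8607) = 0.2118/0.3011 = 0.7034
Terminal stock prices: S_uu = 80.99, S_ud = 60, S_dd = 44.45
Terminal payoffs (S − K): max(10.99, 0) = 10.99, max(-10, 0) = 0, max(-25.55, 0) = 0
Node u (S = 69.71): V_u = e^(−0.07)·[0.7034·10.9915 + 0.2966·0.0000] = 7.2083
Node d (S = 51.64): V_d = e^(−0.07)·[0.7034·0.0000 + 0.2966·0.0000] = 0.0000
Node 0 (S = 60): V_0 = e^(−0.07)·[0.7034·7.2083 + 0.2966·0.0000] = 4.7273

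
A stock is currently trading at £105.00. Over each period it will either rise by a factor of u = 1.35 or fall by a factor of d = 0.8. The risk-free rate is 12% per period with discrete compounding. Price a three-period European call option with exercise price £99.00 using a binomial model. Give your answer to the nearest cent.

Risk-neutral probability p = (1 + 0.12 − 0.8)/(1.35 − 0.8) = 0.3200/0.5500 = 0.5818
Terminal stock prices: S_uuu = 258.3, S_uud = 153.1, S_udd = 90.72, S_ddd = 53.76
Terminal payoffs (S − K): max(159.3, 0) = 159.3, max(54.09, 0) = 54.09, max(-8.28, 0) = 0, max(-45.24, 0) = 0
Node uu (S = 191.4): V_uu = 1/1.12·[0.5818·159.3394 + 0.4182·54.0900] = 102.9696
Node ud (S = 113.4): V_ud = 1/1.12·[0.5818·54.0900 + 0.4182·0.0000] = 28.0987
Node dd (S = 67.2): V_dd = 1/1.12·[0.5818·0.0000 + 0.4182·0.0000] = 0.0000
Node u (S = 141.8): V_u = 1/1.12·[0.5818·102.9696 + 0.4182·28.0987] = 63.9821
Node d (S = 84): V_d = 1/1.12·[0.5818·28.0987 + 0.4182·0.0000] = 14.5967
Node 0 (S = 105): V_0 = 1/1.12·[0.5818·63.9821 + 0.4182·14.5967] = 38.6875

£38.69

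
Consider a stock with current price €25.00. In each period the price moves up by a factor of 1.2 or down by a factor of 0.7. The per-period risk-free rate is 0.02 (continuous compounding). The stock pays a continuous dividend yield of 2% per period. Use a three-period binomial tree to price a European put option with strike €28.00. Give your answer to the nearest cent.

€5.92

Per-period risk-free factor R = e^0.02 = 1.0202; dividend-adjusted growth = e^(0.02−0.02) = 1.0000.
Risk-neutral probability p = (1.0000 − 0.7)/(1.2 − 0.7) = 0.3000/0.5000 = 0.6000
Terminal stock prices: S_uuu = 43.2, S_uud = 25.2, S_udd = 14.7, S_ddd = 8.575
Terminal payoffs (K − S): max(-15.2, 0) = 0, max(2.8, 0) = 2.8, max(13.3, 0) = 13.3, max(19.43, 0) = 19.43
Node uu (S = 36): V_uu = e^(−0.02)·[0.6000·0.0000 + 0.4000·2.8000] = 1.0978
Node ud (S = 21): V_ud = e^(−0.02)·[0.6000·2.8000 + 0.4000·13.3000] = 6.8614
Node dd (S = 12.25): V_dd = e^(−0.02)·[0.6000·13.3000 + 0.4000·19.4250] = 15.4381
Node u (S = 30): V_u = e^(−0.02)·[0.6000·1.0978 + 0.4000·6.8614] = 3.3359
Node d (S = 17.5): V_d = e^(−0.02)·[0.6000·6.8614 + 0.4000·15.4381] = 10.0883
Node 0 (S = 25): V_0 = e^(−0.02)·[0.6000·3.3359 + 0.4000·10.0883] = 5.9173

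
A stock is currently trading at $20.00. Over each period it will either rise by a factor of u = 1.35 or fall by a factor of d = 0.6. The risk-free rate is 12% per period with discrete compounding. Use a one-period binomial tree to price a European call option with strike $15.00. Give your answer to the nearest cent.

Risk-neutral probability p = (1 + 0.12 − 0.6)/(1.35 − 0.6) = 0.5200/0.7500 = 0.6933
Terminal stock prices: S_u = 27, S_d = 12
Terminal payoffs (S − K): max(12, 0) = 12, max(-3, 0) = 0
Node 0 (S = 20): V_0 = 1/1.12·[0.6933·12.0000 + 0.3067·0.0000] = 7.4286

$7.43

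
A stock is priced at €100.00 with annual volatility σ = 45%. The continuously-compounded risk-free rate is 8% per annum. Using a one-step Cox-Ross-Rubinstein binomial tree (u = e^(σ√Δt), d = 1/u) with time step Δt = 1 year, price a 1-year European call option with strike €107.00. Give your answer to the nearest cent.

CRR parameters: u = e^(σ√Δt) = e^(0.45·√1) = 1.5683, d = 1/u = 0.6376
Per-period rate: rΔt = 0.08·1 = 0.08, so R = e^0.08 = 1.0833
Risk-neutral probability p = (e^0.08 − 0.6376)/(1.5683 − 0.6376) = 0.4457/0.9307 = 0.4789
Terminal stock prices: S_u = 156.8, S_d = 63.76
Terminal payoffs (S − K): max(49.83, 0) = 49.83, max(-43.24, 0) = 0
Node 0 (S = 100): V_0 = e^(−0.08)·[0.4789·49.8312 + 0.5211·0.0000] = 22.0271

€22.03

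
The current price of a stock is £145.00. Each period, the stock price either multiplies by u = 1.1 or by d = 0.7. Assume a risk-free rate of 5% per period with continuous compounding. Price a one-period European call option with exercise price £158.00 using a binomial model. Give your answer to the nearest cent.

Risk-neutral probability p = (e^0.05 − 0.7)/(1.1 − 0.7) = 0.3513/0.4000 = 0.8782
Terminal stock prices: S_u = 159.5, S_d = 101.5
Terminal payoffs (S − K): max(1.5, 0) = 1.5, max(-56.5, 0) = 0
Node 0 (S = 145): V_0 = e^(−0.05)·[0.8782·1.5000 + 0.1218·0.0000] = 1.2530

£1.25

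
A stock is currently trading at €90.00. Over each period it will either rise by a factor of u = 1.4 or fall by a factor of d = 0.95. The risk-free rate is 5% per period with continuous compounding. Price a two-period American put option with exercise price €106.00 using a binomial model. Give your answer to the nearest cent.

Risk-neutral probability p = (e^0.05 − 0.95)/(1.4 − 0.95) = 0.1013/0.4500 = 0.2250
Terminal stock prices: S_uu = 176.4, S_ud = 119.7, S_dd = 81.22
Terminal payoffs (K − S): max(-70.4, 0) = 0, max(-13.7, 0) = 0, max(24.78, 0) = 24.78
Node u (S = 126): continuation = e^(−0.05)·[0.2250·0.0000 + 0.7750·0.0000] = 0.0000; exercise value = 0.0000 ≤ continuation, so V_u = 0.0000
Node d (S = 85.5): continuation = e^(−0.05)·[0.2250·0.0000 + 0.7750·24.7750] = 18.2631; exercise value = 20.5000 > continuation, so V_d = 20.5000 (exercise)
Node 0 (S = 90): continuation = e^(−0.05)·[0.2250·0.0000 + 0.7750·20.5000] = 15.1117; exercise value = 16.0000 > continuation, so V_0 = 16.0000 (exercise)

€16.00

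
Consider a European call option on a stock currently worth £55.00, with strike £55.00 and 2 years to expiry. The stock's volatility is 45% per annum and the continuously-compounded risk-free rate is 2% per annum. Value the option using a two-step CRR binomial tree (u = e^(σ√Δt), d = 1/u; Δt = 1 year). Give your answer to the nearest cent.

CRR parameters: u = e^(σ√Δt) = e^(0.45·√1) = 1.5683, d = 1/u = 0.6376
Per-period rate: rΔt = 0.02·1 = 0.02, so R = e^0.02 = 1.0202
Risk-neutral probability p = (e^0.02 − 0.6376)/(1.5683 − 0.6376) = 0.3826/0.9307 = 0.4111
Terminal stock prices: S_uu = 135.3, S_ud = 55, S_dd = 22.36
Terminal payoffs (S − K): max(80.28, 0) = 80.28, max(0, 0) = 0, max(-32.64, 0) = 0
Node u (S = 86.26): V_u = e^(−0.02)·[0.4111·80.2782 + 0.5889·0.0000] = 32.3462
Node d (S = 35.07): V_d = e^(−0.02)·[0.4111·0.0000 + 0.5889·0.0000] = 0.0000
Node 0 (S = 55): V_0 = e^(−0.02)·[0.4111·32.3462 + 0.5889·0.0000] = 13.0332

£13.03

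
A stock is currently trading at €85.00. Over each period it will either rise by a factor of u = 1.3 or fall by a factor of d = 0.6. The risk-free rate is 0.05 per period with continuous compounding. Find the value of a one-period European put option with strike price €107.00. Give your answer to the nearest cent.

Risk-neutral probability p = (e^0.05 − 0.6)/(1.3 − 0.6) = 0.4513/0.7000 = 0.6447
Terminal stock prices: S_u = 110.5, S_d = 51
Terminal payoffs (K − S): max(-3.5, 0) = 0, max(56, 0) = 56
Node 0 (S = 85): V_0 = e^(−0.05)·[0.6447·0.0000 + 0.3553·56.0000] = 18.9279

€18.93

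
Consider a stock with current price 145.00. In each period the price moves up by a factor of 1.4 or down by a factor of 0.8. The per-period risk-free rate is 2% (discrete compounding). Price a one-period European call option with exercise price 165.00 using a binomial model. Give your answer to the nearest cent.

Risk-neutral probability p = (1 + 0.02 − 0.8)/(1.4 − 0.8) = 0.2200/0.6000 = 0.3667
Terminal stock prices: S_u = 203, S_d = 116
Terminal payoffs (S − K): max(38, 0) = 38, max(-49, 0) = 0
Node 0 (S = 145): V_0 = 1/1.02·[0.3667·38.0000 + 0.6333·0.0000] = 13.6601

13.66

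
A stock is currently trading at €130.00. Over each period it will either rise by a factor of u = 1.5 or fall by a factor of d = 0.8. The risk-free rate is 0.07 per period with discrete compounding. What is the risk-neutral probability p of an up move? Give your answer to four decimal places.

p = 0.3857

Risk-neutral probability p = (1 + 0.07 − 0.8)/(1.5 − 0.8) = 0.2700/0.7000 = 0.3857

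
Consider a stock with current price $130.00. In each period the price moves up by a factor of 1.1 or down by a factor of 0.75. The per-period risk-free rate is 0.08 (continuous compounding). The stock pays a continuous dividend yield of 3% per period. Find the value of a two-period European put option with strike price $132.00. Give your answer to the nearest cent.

Per-period risk-free factor R = e^0.08 = 1.0833; dividend-adjusted growth = e^(0.08−0.03) = 1.0513.
Risk-neutral probability p = (1.0513 − 0.75)/(1.1 − 0.75) = 0.3013/0.3500 = 0.8608
Terminal stock prices: S_uu = 157.3, S_ud = 107.2, S_dd = 73.12
Terminal payoffs (K − S): max(-25.3, 0) = 0, max(24.75, 0) = 24.75, max(58.88, 0) = 58.88
Node u (S = 143): V_u = e^(−0.08)·[0.8608·0.0000 + 0.1392·24.7500] = 3.1809
Node d (S = 97.5): V_d = e^(−0.08)·[0.8608·24.7500 + 0.1392·58.8750] = 27.2329
Node 0 (S = 130): V_0 = e^(−0.08)·[0.8608·3.1809 + 0.1392·27.2329] = 6.0275

$6.03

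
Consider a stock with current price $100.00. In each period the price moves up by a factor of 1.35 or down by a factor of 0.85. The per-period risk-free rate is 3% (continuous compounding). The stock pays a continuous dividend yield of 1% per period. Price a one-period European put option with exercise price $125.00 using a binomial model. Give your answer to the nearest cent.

$25.60

Per-period risk-free factor R = e^0.03 = 1.0305; dividend-adjusted growth = e^(0.03−0.01) = 1.0202.
Risk-neutral probability p = (1.0202 − 0.85)/(1.35 − 0.85) = 0.1702/0.5000 = 0.3404
Terminal stock prices: S_u = 135, S_d = 85
Terminal payoffs (K − S): max(-10, 0) = 0, max(40, 0) = 40
Node 0 (S = 100): V_0 = e^(−0.03)·[0.3404·0.0000 + 0.6596·40.0000] = 25.6041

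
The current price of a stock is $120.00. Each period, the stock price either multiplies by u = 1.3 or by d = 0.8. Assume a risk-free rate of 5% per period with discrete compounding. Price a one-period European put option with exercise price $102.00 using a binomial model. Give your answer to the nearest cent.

Risk-neutral probability p = (1 + 0.05 − 0.8)/(1.3 − 0.8) = 0.2500/0.5000 = 0.5000
Terminal stock prices: S_u = 156, S_d = 96
Terminal payoffs (K − S): max(-54, 0) = 0, max(6, 0) = 6
Node 0 (S = 120): V_0 = 1/1.05·[0.5000·0.0000 + 0.5000·6.0000] = 2.8571

$2.86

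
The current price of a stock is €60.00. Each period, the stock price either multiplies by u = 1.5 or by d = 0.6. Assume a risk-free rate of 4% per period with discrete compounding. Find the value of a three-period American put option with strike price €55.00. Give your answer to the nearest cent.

€13.20

Risk-neutral probability p = (1 + 0.04 − 0.6)/(1.5 − 0.6) = 0.4400/0.9000 = 0.4889
Terminal stock prices: S_uuu = 202.5, S_uud = 81, S_udd = 32.4, S_ddd = 12.96
Terminal payoffs (K − S): max(-147.5, 0) = 0, max(-26, 0) = 0, max(22.6, 0) = 22.6, max(42.04, 0) = 42.04
Node uu (S = 135): continuation = 1/1.04·[0.4889·0.0000 + 0.5111·0.0000] = 0.0000; exercise value = 0.0000 ≤ continuation, so V_uu = 0.0000
Node ud (S = 54): continuation = 1/1.04·[0.4889·0.0000 + 0.5111·22.6000] = 11.1068; exercise value = 1.0000 ≤ continuation, so V_ud = 11.1068
Node dd (S = 21.6): continuation = 1/1.04·[0.4889·22.6000 + 0.5111·42.0400] = 31.2846; exercise value = 33.4000 > continuation, so V_dd = 33.4000 (exercise)
Node u (S = 90): continuation = 1/1.04·[0.4889·0.0000 + 0.5111·11.1068] = 5.4585; exercise value = 0.0000 ≤ continuation, so V_u = 5.4585
Node d (S = 36): continuation = 1/1.04·[0.4889·11.1068 + 0.5111·33.4000] = 21.6357; exercise value = 19.0000 ≤ continuation, so V_d = 21.6357
Node 0 (S = 60): continuation = 1/1.04·[0.4889·5.4585 + 0.5111·21.6357] = 13.1989; exercise value = 0.0000 ≤ continuation, so V_0 = 13.1989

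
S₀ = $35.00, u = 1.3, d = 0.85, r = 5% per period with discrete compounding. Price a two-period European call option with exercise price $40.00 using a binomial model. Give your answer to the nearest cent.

Risk-neutral probability p = (1 + 0.05 − 0.85)/(1.3 − 0.85) = 0.2000/0.4500 = 0.4444
Terminal stock prices: S_uu = 59.15, S_ud = 38.67, S_dd = 25.29
Terminal payoffs (S − K): max(19.15, 0) = 19.15, max(-1.325, 0) = 0, max(-14.71, 0) = 0
Node u (S = 45.5): V_u = 1/1.05·[0.4444·19.1500 + 0.5556·0.0000] = 8.1058
Node d (S = 29.75): V_d = 1/1.05·[0.4444·0.0000 + 0.5556·0.0000] = 0.0000
Node 0 (S = 35): V_0 = 1/1.05·[0.4444·8.1058 + 0.5556·0.0000] = 3.4310

$3.43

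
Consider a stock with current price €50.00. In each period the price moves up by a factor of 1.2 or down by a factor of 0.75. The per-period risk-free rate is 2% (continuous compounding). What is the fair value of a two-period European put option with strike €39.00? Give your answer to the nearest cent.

€1.67

Risk-neutral probability p = (e^0.02 − 0.75)/(1.2 − 0.75) = 0.2702/0.4500 = 0.6004
Terminal stock prices: S_uu = 72, S_ud = 45, S_dd = 28.12
Terminal payoffs (K − S): max(-33, 0) = 0, max(-6, 0) = 0, max(10.88, 0) = 10.88
Node u (S = 60): V_u = e^(−0.02)·[0.6004·0.0000 + 0.3996·0.0000] = 0.0000
Node d (S = 37.5): V_d = e^(−0.02)·[0.6004·0.0000 + 0.3996·10.8750] = 4.2591
Node 0 (S = 50): V_0 = e^(−0.02)·[0.6004·0.0000 + 0.3996·4.2591] = 1.6680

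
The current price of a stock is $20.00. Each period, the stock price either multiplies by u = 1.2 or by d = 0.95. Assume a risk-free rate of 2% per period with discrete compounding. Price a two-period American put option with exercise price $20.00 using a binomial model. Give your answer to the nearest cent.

$0.97

Risk-neutral probability p = (1 + 0.02 − 0.95)/(1.2 − 0.95) = 0.0700/0.2500 = 0.2800
Terminal stock prices: S_uu = 28.8, S_ud = 22.8, S_dd = 18.05
Terminal payoffs (K − S): max(-8.8, 0) = 0, max(-2.8, 0) = 0, max(1.95, 0) = 1.95
Node u (S = 24): continuation = 1/1.02·[0.2800·0.0000 + 0.7200·0.0000] = 0.0000; exercise value = 0.0000 ≤ continuation, so V_u = 0.0000
Node d (S = 19): continuation = 1/1.02·[0.2800·0.0000 + 0.7200·1.9500] = 1.3765; exercise value = 1.0000 ≤ continuation, so V_d = 1.3765
Node 0 (S = 20): continuation = 1/1.02·[0.2800·0.0000 + 0.7200·1.3765] = 0.9716; exercise value = 0.0000 ≤ continuation, so V_0 = 0.9716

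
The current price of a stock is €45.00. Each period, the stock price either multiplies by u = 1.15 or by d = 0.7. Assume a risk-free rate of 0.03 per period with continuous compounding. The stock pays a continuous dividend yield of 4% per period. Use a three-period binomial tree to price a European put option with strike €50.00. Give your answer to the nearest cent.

Per-period risk-free factor R = e^0.03 = 1.0305; dividend-adjusted growth = e^(0.03−0.04) = 0.9900.
Risk-neutral probability p = (0.9900 − 0.7)/(1.15 − 0.7) = 0.2900/0.4500 = 0.6446
Terminal stock prices: S_uuu = 68.44, S_uud = 41.66, S_udd = 25.36, S_ddd = 15.43
Terminal payoffs (K − S): max(-18.44, 0) = 0, max(8.341, 0) = 8.341, max(24.64, 0) = 24.64, max(34.57, 0) = 34.57
Node uu (S = 59.51): V_uu = e^(−0.03)·[0.6446·0.0000 + 0.3554·8.3413] = 2.8772
Node ud (S = 36.22): V_ud = e^(−0.03)·[0.6446·8.3413 + 0.3554·24.6425] = 13.7177
Node dd (S = 22.05): V_dd = e^(−0.03)·[0.6446·24.6425 + 0.3554·34.5650] = 27.3369
Node u (S = 51.75): V_u = e^(−0.03)·[0.6446·2.8772 + 0.3554·13.7177] = 6.5315
Node d (S = 31.5): V_d = e^(−0.03)·[0.6446·13.7177 + 0.3554·27.3369] = 18.0101
Node 0 (S = 45): V_0 = e^(−0.03)·[0.6446·6.5315 + 0.3554·18.0101] = 10.2979

€10.30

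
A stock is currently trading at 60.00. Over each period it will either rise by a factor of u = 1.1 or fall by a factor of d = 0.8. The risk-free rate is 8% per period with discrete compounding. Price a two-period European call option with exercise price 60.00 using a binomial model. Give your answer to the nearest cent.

9.41

Risk-neutral probability p = (1 + 0.08 − 0.8)/(1.1 − 0.8) = 0.2800/0.3000 = 0.9333
Terminal stock prices: S_uu = 72.6, S_ud = 52.8, S_dd = 38.4
Terminal payoffs (S − K): max(12.6, 0) = 12.6, max(-7.2, 0) = 0, max(-21.6, 0) = 0
Node u (S = 66): V_u = 1/1.08·[0.9333·12.6000 + 0.0667·0.0000] = 10.8889
Node d (S = 48): V_d = 1/1.08·[0.9333·0.0000 + 0.0667·0.0000] = 0.0000
Node 0 (S = 60): V_0 = 1/1.08·[0.9333·10.8889 + 0.0667·0.0000] = 9.4102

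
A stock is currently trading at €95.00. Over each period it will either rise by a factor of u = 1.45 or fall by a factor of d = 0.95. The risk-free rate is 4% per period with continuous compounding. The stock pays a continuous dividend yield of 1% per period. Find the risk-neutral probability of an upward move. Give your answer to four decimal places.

p = 0.1609

Per-period risk-free factor R = e^0.04 = 1.0408; dividend-adjusted growth = e^(0.04−0.01) = 1.0305.
Risk-neutral probability p = (1.0305 − 0.95)/(1.45 − 0.95) = 0.0805/0.5000 = 0.1609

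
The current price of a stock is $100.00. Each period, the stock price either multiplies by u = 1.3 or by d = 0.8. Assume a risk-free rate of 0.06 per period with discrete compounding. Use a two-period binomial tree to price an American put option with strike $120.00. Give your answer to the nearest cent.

Risk-neutral probability p = (1 + 0.06 − 0.8)/(1.3 − 0.8) = 0.2600/0.5000 = 0.5200
Terminal stock prices: S_uu = 169, S_ud = 104, S_dd = 64
Terminal payoffs (K − S): max(-49, 0) = 0, max(16, 0) = 16, max(56, 0) = 56
Node u (S = 130): continuation = 1/1.06·[0.5200·0.0000 + 0.4800·16.0000] = 7.2453; exercise value = 0.0000 ≤ continuation, so V_u = 7.2453
Node d (S = 80): continuation = 1/1.06·[0.5200·16.0000 + 0.4800·56.0000] = 33.2075; exercise value = 40.0000 > continuation, so V_d = 40.0000 (exercise)
Node 0 (S = 100): continuation = 1/1.06·[0.5200·7.2453 + 0.4800·40.0000] = 21.6675; exercise value = 20.0000 ≤ continuation, so V_0 = 21.6675

$21.67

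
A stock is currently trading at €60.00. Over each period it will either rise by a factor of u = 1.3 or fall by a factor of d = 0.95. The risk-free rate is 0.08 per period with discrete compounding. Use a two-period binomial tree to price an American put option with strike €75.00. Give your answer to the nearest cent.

€15.00

Risk-neutral probability p = (1 + 0.08 − 0.95)/(1.3 − 0.95) = 0.1300/0.3500 = 0.3714
Terminal stock prices: S_uu = 101.4, S_ud = 74.1, S_dd = 54.15
Terminal payoffs (K − S): max(-26.4, 0) = 0, max(0.9, 0) = 0.9, max(20.85, 0) = 20.85
Node u (S = 78): continuation = 1/1.08·[0.3714·0.0000 + 0.6286·0.9000] = 0.5238; exercise value = 0.0000 ≤ continuation, so V_u = 0.5238
Node d (S = 57): continuation = 1/1.08·[0.3714·0.9000 + 0.6286·20.8500] = 12.4444; exercise value = 18.0000 > continuation, so V_d = 18.0000 (exercise)
Node 0 (S = 60): continuation = 1/1.08·[0.3714·0.5238 + 0.6286·18.0000] = 10.6563; exercise value = 15.0000 > continuation, so V_0 = 15.0000 (exercise)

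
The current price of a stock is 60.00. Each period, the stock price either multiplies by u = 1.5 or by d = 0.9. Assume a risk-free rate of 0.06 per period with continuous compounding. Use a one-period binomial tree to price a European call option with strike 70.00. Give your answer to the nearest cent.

Risk-neutral probability p = (e^0.06 − 0.9)/(1.5 − 0.9) = 0.1618/0.6000 = 0.2697
Terminal stock prices: S_u = 90, S_d = 54
Terminal payoffs (S − K): max(20, 0) = 20, max(-16, 0) = 0
Node 0 (S = 60): V_0 = e^(−0.06)·[0.2697·20.0000 + 0.7303·0.0000] = 5.0804

5.08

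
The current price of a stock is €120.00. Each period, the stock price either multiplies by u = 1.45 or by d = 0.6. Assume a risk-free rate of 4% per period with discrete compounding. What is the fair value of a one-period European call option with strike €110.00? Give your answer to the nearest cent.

Risk-neutral probability p = (1 + 0.04 − 0.6)/(1.45 − 0.6) = 0.4400/0.8500 = 0.5176
Terminal stock prices: S_u = 174, S_d = 72
Terminal payoffs (S − K): max(64, 0) = 64, max(-38, 0) = 0
Node 0 (S = 120): V_0 = 1/1.04·[0.5176·64.0000 + 0.4824·0.0000] = 31.8552

€31.86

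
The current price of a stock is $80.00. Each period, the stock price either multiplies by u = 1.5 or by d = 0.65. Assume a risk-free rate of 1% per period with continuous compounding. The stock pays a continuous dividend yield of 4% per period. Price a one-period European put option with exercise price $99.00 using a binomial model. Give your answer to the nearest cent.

Per-period risk-free factor R = e^0.01 = 1.0101; dividend-adjusted growth = e^(0.01−0.04) = 0.9704.
Risk-neutral probability p = (0.9704 − 0.65)/(1.5 − 0.65) = 0.3204/0.8500 = 0.3770
Terminal stock prices: S_u = 120, S_d = 52
Terminal payoffs (K − S): max(-21, 0) = 0, max(47, 0) = 47
Node 0 (S = 80): V_0 = e^(−0.01)·[0.3770·0.0000 + 0.6230·47.0000] = 28.9899

$28.99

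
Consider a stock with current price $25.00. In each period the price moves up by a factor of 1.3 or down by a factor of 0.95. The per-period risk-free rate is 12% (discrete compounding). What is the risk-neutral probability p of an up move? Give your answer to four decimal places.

Risk-neutral probability p = (1 + 0.12 − 0.95)/(1.3 − 0.95) = 0.1700/0.3500 = 0.4857

p = 0.4857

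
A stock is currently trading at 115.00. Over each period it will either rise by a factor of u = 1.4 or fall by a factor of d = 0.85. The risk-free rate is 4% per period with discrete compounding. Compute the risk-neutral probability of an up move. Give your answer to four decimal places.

Risk-neutral probability p = (1 + 0.04 − 0.85)/(1.4 − 0.85) = 0.1900/0.5500 = 0.3455

p = 0.3455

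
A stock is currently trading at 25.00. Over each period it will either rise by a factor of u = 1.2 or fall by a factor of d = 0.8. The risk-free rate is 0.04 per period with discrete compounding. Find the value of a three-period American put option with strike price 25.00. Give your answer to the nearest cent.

Risk-neutral probability p = (1 + 0.04 − 0.8)/(1.2 − 0.8) = 0.2400/0.4000 = 0.6000
Terminal stock prices: S_uuu = 43.2, S_uud = 28.8, S_udd = 19.2, S_ddd = 12.8
Terminal payoffs (K − S): max(-18.2, 0) = 0, max(-3.8, 0) = 0, max(5.8, 0) = 5.8, max(12.2, 0) = 12.2
Node uu (S = 36): continuation = 1/1.04·[0.6000·0.0000 + 0.4000·0.0000] = 0.0000; exercise value = 0.0000 ≤ continuation, so V_uu = 0.0000
Node ud (S = 24): continuation = 1/1.04·[0.6000·0.0000 + 0.4000·5.8000] = 2.2308; exercise value = 1.0000 ≤ continuation, so V_ud = 2.2308
Node dd (S = 16): continuation = 1/1.04·[0.6000·5.8000 + 0.4000·12.2000] = 8.0385; exercise value = 9.0000 > continuation, so V_dd = 9.0000 (exercise)
Node u (S = 30): continuation = 1/1.04·[0.6000·0.0000 + 0.4000·2.2308] = 0.8580; exercise value = 0.0000 ≤ continuation, so V_u = 0.8580
Node d (S = 20): continuation = 1/1.04·[0.6000·2.2308 + 0.4000·9.0000] = 4.7485; exercise value = 5.0000 > continuation, so V_d = 5.0000 (exercise)
Node 0 (S = 25): continuation = 1/1.04·[0.6000·0.8580 + 0.4000·5.0000] = 2.4181; exercise value = 0.0000 ≤ continuation, so V_0 = 2.4181

2.42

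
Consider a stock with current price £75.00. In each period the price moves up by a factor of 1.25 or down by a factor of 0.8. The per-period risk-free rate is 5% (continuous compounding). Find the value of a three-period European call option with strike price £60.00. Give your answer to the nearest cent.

Risk-neutral probability p = (e^0.05 − 0.8)/(1.25 − 0.8) = 0.2513/0.4500 = 0.5584
Terminal stock prices: S_uuu = 146.5, S_uud = 93.75, S_udd = 60, S_ddd = 38.4
Terminal payoffs (S − K): max(86.48, 0) = 86.48, max(33.75, 0) = 33.75, max(0, 0) = 0, max(-21.6, 0) = 0
Node uu (S = 117.2): V_uu = e^(−0.05)·[0.5584·86.4844 + 0.4416·33.7500] = 60.1137
Node ud (S = 75): V_ud = e^(−0.05)·[0.5584·33.7500 + 0.4416·0.0000] = 17.9262
Node dd (S = 48): V_dd = e^(−0.05)·[0.5584·0.0000 + 0.4416·0.0000] = 0.0000
Node u (S = 93.75): V_u = e^(−0.05)·[0.5584·60.1137 + 0.4416·17.9262] = 39.4598
Node d (S = 60): V_d = e^(−0.05)·[0.5584·17.9262 + 0.4416·0.0000] = 9.5215
Node 0 (S = 75): V_0 = e^(−0.05)·[0.5584·39.4598 + 0.4416·9.5215] = 24.9588

£24.96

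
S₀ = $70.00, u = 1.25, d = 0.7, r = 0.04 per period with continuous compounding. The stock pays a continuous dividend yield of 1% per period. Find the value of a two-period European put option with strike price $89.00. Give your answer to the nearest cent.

$20.33

Per-period risk-free factor R = e^0.04 = 1.0408; dividend-adjusted growth = e^(0.04−0.01) = 1.0305.
Risk-neutral probability p = (1.0305 − 0.7)/(1.25 − 0.7) = 0.3305/0.5500 = 0.6008
Terminal stock prices: S_uu = 109.4, S_ud = 61.25, S_dd = 34.3
Terminal payoffs (K − S): max(-20.38, 0) = 0, max(27.75, 0) = 27.75, max(54.7, 0) = 54.7
Node u (S = 87.5): V_u = e^(−0.04)·[0.6008·0.0000 + 0.3992·27.7500] = 10.6427
Node d (S = 49): V_d = e^(−0.04)·[0.6008·27.7500 + 0.3992·54.7000] = 36.9978
Node 0 (S = 70): V_0 = e^(−0.04)·[0.6008·10.6427 + 0.3992·36.9978] = 20.3332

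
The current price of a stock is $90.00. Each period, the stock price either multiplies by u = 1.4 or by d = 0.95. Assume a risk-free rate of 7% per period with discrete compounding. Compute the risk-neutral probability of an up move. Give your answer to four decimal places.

p = 0.2667

Risk-neutral probability p = (1 + 0.07 − 0.95)/(1.4 − 0.95) = 0.1200/0.4500 = 0.2667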